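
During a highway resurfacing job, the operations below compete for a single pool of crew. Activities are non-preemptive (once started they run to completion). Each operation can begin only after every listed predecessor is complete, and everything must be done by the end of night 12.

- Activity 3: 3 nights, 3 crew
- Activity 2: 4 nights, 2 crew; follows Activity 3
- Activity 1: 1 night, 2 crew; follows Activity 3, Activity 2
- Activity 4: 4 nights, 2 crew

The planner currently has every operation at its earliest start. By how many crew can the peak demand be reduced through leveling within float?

2

Early-start peak: n1:5  n2:5  n3:5  n4:4  n5:2  n6:2  n7:2  n8:2  n9:0  n10:0  n11:0  n12:0 ⇒ 5.
Leveled (Activity 3@1, Activity 2@4, Activity 1@8, Activity 4@9): n1:3  n2:3  n3:3  n4:2  n5:2  n6:2  n7:2  n8:2  n9:2  n10:2  n11:2  n12:2 ⇒ 3.
Reduction 5 − 3 = 2.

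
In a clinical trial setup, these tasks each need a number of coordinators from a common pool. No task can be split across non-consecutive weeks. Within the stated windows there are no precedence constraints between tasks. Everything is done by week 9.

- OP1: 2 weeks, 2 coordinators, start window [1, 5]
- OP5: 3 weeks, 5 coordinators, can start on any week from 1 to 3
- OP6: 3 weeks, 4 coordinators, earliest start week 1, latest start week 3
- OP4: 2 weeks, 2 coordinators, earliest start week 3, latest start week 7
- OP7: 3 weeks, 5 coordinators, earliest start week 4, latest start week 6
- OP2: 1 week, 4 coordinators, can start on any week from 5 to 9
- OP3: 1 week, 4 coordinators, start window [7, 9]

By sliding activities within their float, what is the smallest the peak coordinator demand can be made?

9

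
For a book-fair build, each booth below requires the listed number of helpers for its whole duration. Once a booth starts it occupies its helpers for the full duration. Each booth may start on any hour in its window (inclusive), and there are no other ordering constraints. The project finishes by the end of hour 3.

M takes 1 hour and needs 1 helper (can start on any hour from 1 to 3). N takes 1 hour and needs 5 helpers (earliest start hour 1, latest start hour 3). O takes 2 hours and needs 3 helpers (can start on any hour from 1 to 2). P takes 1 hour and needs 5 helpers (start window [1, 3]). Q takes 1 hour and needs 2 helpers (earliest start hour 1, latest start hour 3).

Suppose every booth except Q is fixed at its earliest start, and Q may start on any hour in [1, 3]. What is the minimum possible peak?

14

Q@1: h1:16  h2:3  h3:0 → peak 16
Q@2: h1:14  h2:5  h3:0 → peak 14
Q@3: h1:14  h2:3  h3:2 → peak 14
Best is Q@2, peak 14.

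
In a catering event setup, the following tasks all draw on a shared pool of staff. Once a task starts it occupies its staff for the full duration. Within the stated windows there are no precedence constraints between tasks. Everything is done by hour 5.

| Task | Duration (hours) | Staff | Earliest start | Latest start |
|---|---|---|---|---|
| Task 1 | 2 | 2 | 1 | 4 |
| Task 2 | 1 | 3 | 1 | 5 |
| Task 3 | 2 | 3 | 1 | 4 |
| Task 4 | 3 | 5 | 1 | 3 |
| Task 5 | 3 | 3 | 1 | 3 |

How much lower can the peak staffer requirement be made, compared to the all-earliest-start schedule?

8

Early-start peak: h1:16  h2:13  h3:8  h4:0  h5:0 ⇒ 16.
Leveled (Task 1@1, Task 2@1, Task 3@1, Task 4@3, Task 5@2): h1:8  h2:8  h3:8  h4:8  h5:5 ⇒ 8.
Reduction 16 − 8 = 8.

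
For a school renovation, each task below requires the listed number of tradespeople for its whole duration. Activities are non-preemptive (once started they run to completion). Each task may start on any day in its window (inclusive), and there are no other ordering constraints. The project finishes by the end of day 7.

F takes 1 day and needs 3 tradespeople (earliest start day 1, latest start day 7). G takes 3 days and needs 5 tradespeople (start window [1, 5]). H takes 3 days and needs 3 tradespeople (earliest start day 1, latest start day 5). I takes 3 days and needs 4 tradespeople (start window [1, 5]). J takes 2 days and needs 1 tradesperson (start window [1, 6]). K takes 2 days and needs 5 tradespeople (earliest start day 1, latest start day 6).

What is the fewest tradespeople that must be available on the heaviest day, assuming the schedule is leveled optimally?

9

Early-start (F@1, G@1, H@1, I@1, J@1, K@1) gives peak 21: d1:21  d2:18  d3:12  d4:0  d5:0  d6:0  d7:0.
Shift H→2, I→4, K→5.
Schedule F@1, G@1, H@2, I@4, J@1, K@5: d1:9  d2:9  d3:8  d4:7  d5:9  d6:9  d7:0 — peak 9.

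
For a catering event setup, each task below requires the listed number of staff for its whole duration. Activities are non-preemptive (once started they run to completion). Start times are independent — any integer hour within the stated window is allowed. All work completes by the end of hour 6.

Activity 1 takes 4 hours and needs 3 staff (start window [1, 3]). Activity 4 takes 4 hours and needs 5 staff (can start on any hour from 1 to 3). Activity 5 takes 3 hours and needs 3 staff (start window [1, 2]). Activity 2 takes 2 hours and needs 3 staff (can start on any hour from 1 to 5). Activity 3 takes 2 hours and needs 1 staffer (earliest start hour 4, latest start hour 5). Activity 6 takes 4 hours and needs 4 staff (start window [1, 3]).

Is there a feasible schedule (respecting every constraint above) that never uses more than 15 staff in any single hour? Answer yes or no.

yes

Schedule Activity 1@1, Activity 4@1, Activity 5@1, Activity 2@1, Activity 3@4, Activity 6@3: h1:14  h2:14  h3:15  h4:13  h5:5  h6:4 — peak 15 ≤ 15.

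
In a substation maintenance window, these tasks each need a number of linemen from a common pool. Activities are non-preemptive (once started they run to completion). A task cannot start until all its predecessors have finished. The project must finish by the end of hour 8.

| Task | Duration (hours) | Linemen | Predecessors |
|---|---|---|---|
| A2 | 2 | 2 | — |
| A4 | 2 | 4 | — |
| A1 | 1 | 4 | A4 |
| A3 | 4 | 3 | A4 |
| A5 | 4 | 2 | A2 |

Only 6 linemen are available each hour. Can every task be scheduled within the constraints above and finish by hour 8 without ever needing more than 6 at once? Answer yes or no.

yes

Schedule A2@1, A4@1, A1@3, A3@4, A5@3: h1:6  h2:6  h3:6  h4:5  h5:5  h6:5  h7:3  h8:0 — peak 6 ≤ 6.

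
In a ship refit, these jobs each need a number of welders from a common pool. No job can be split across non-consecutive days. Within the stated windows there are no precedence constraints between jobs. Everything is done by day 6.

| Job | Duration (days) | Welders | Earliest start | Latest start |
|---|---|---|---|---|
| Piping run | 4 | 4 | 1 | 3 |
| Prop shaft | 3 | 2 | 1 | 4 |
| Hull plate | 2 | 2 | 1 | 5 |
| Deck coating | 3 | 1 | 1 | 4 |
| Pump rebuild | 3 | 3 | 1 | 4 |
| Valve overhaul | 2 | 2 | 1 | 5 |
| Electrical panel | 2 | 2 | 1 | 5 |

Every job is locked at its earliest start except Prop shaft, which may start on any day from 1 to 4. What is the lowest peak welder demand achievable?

Prop shaft@1: d1:16  d2:16  d3:10  d4:4  d5:0  d6:0 → peak 16
Prop shaft@2: d1:14  d2:16  d3:10  d4:6  d5:0  d6:0 → peak 16
Prop shaft@3: d1:14  d2:14  d3:10  d4:6  d5:2  d6:0 → peak 14
Prop shaft@4: d1:14  d2:14  d3:8  d4:6  d5:2  d6:2 → peak 14
Best is Prop shaft@3, peak 14.

14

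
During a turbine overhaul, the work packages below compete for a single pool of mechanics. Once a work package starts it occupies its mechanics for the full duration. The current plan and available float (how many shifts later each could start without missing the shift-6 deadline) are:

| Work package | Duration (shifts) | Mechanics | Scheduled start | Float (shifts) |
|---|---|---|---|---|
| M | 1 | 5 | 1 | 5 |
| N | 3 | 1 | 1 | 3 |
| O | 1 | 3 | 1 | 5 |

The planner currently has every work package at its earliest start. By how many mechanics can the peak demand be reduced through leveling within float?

Early-start peak: s1:9  s2:1  s3:1  s4:0  s5:0  s6:0 ⇒ 9.
Leveled (M@1, N@2, O@2): s1:5  s2:4  s3:1  s4:1  s5:0  s6:0 ⇒ 5.
Reduction 9 − 5 = 4.

4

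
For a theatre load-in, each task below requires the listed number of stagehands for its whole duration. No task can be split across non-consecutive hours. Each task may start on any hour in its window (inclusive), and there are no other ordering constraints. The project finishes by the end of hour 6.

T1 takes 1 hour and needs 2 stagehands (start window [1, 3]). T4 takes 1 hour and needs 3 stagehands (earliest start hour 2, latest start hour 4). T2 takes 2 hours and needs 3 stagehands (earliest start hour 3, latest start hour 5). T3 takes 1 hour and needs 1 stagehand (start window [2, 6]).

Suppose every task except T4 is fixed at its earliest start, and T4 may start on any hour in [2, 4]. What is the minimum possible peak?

4

T4@2: h1:2  h2:4  h3:3  h4:3  h5:0  h6:0 → peak 4
T4@3: h1:2  h2:1  h3:6  h4:3  h5:0  h6:0 → peak 6
T4@4: h1:2  h2:1  h3:3  h4:6  h5:0  h6:0 → peak 6
Best is T4@2, peak 4.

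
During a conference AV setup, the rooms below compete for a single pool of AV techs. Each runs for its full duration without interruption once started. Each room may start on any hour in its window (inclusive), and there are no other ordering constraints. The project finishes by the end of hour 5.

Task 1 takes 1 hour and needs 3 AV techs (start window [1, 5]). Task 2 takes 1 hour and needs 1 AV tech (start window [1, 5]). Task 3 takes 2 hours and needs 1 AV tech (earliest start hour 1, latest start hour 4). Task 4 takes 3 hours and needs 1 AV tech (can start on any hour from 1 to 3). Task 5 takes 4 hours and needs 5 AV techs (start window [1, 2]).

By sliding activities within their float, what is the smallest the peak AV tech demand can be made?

6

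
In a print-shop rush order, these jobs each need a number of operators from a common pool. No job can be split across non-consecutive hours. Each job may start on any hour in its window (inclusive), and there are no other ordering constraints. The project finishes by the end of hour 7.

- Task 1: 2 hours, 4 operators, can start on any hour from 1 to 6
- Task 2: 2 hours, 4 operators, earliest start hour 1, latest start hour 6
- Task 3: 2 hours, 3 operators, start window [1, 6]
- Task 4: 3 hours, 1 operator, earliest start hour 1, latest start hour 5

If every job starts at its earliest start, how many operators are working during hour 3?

At early start, hour 3 has: Task 4.
Demand: 1 = 1.

1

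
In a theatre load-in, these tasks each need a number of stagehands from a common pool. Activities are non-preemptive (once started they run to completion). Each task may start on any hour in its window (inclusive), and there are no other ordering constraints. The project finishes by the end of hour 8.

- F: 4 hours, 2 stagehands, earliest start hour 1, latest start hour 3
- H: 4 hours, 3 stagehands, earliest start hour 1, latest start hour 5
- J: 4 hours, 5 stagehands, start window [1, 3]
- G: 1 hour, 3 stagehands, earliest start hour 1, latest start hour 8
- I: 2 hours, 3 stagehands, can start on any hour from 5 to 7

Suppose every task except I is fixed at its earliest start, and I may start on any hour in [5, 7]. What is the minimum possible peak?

13

I@5: h1:13  h2:10  h3:10  h4:10  h5:3  h6:3  h7:0  h8:0 → peak 13
I@6: h1:13  h2:10  h3:10  h4:10  h5:0  h6:3  h7:3  h8:0 → peak 13
I@7: h1:13  h2:10  h3:10  h4:10  h5:0  h6:0  h7:3  h8:3 → peak 13
Best is I@5, peak 13.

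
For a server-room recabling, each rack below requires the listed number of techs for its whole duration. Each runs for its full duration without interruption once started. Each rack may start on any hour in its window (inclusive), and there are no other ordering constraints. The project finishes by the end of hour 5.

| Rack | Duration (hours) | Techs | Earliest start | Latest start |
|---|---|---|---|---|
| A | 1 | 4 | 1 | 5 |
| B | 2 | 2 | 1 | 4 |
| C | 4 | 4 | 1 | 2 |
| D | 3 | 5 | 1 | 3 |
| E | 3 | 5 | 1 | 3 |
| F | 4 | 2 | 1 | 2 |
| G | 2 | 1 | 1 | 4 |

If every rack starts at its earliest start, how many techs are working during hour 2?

19

At early start, hour 2 has: B, C, D, E, F, G.
Demand: 2 + 4 + 5 + 5 + 2 + 1 = 19.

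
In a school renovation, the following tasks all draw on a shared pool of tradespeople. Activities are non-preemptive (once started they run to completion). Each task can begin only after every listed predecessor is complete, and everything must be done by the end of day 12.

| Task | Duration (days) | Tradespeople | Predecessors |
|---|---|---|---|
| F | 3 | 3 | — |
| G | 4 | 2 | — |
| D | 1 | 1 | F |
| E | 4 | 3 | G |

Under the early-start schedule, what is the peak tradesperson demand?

Early-start schedule: F@1, G@1, D@4, E@5.
Load per day: day 1: 5, day 2: 5, day 3: 5, day 4: 3, day 5: 3, day 6: 3, day 7: 3, day 8: 3, day 9: 0, day 10: 0, day 11: 0, day 12: 0.
Peak is 5.

5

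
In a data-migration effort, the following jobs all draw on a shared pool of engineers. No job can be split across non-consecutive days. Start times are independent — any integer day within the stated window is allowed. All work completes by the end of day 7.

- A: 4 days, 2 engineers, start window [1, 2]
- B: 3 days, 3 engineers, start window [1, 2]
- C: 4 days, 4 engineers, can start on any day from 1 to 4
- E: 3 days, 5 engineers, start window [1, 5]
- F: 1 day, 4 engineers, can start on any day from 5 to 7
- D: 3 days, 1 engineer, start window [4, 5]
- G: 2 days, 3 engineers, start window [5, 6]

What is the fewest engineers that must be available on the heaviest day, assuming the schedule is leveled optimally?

Early-start (A@1, B@1, C@1, E@1, F@5, D@4, G@5) gives peak 14: d1:14  d2:14  d3:14  d4:7  d5:8  d6:4  d7:0.
Shift E→5, F→7.
Schedule A@1, B@1, C@1, E@5, F@7, D@4, G@5: d1:9  d2:9  d3:9  d4:7  d5:9  d6:9  d7:9 — peak 9.
Total engineer-days = 61 over 7 days ⇒ peak ≥ ⌈61/7⌉ = 9, so 9 is optimal.

9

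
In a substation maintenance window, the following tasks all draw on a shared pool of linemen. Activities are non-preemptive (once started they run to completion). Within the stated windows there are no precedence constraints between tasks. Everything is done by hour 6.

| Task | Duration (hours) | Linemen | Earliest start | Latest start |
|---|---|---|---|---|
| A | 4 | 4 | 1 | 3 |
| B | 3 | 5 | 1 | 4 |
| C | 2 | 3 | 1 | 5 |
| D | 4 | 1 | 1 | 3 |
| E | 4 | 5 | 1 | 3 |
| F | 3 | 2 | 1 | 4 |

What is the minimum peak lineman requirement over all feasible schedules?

Early-start (A@1, B@1, C@1, D@1, E@1, F@1) gives peak 20: h1:20  h2:20  h3:17  h4:10  h5:0  h6:0.
Shift E→3, F→4.
Schedule A@1, B@1, C@1, D@1, E@3, F@4: h1:13  h2:13  h3:15  h4:12  h5:7  h6:7 — peak 15.

15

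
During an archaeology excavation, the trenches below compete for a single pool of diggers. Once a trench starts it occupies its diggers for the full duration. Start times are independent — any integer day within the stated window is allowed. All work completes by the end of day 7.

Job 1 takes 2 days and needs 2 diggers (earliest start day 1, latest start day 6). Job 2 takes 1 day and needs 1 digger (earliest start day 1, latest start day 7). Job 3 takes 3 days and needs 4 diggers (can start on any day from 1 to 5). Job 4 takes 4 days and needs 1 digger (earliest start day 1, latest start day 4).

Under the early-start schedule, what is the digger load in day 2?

7

At early start, day 2 has: Job 1, Job 3, Job 4.
Demand: 2 + 4 + 1 = 7.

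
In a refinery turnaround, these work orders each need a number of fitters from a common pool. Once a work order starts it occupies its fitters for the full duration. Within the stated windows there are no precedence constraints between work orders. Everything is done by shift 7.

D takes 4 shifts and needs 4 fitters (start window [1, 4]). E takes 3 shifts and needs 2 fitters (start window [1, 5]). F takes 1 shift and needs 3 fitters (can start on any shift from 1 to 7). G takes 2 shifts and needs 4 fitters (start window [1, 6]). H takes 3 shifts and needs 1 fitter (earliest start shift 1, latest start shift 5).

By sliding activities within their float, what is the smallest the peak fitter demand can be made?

6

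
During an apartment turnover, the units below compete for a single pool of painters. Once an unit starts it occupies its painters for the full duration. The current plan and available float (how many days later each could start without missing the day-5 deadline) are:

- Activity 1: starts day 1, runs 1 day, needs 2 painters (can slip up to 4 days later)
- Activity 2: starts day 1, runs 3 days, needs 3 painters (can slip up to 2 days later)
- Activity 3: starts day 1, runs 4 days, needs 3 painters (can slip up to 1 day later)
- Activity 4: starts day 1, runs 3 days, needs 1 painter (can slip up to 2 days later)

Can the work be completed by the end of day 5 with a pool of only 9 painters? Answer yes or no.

yes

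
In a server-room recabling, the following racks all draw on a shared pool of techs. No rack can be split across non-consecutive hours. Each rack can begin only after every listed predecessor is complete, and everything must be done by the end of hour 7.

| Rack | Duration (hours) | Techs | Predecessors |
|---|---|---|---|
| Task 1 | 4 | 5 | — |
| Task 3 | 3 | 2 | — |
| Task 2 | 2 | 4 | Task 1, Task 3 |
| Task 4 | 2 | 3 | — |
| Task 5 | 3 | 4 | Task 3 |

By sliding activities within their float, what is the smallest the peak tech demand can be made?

8

Early-start (Task 1@1, Task 3@1, Task 2@5, Task 4@1, Task 5@4) gives peak 10: h1:10  h2:10  h3:7  h4:9  h5:8  h6:8  h7:0.
Shift Task 2→6, Task 4→4, Task 5→5.
Schedule Task 1@1, Task 3@1, Task 2@6, Task 4@4, Task 5@5: h1:7  h2:7  h3:7  h4:8  h5:7  h6:8  h7:8 — peak 8.
Total tech-hours = 52 over 7 hours ⇒ peak ≥ ⌈52/7⌉ = 8, so 8 is optimal.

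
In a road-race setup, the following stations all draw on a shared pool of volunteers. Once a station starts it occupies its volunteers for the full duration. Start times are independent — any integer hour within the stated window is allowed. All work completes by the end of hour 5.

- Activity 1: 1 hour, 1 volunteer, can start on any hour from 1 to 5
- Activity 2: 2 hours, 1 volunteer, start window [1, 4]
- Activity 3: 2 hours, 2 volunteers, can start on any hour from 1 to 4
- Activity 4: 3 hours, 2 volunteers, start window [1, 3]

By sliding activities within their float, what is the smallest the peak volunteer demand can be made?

Early-start (Activity 1@1, Activity 2@1, Activity 3@1, Activity 4@1) gives peak 6: h1:6  h2:5  h3:2  h4:0  h5:0.
Shift Activity 2→2, Activity 4→3.
Schedule Activity 1@1, Activity 2@2, Activity 3@1, Activity 4@3: h1:3  h2:3  h3:3  h4:2  h5:2 — peak 3.
Total volunteer-hours = 13 over 5 hours ⇒ peak ≥ ⌈13/5⌉ = 3, so 3 is optimal.

3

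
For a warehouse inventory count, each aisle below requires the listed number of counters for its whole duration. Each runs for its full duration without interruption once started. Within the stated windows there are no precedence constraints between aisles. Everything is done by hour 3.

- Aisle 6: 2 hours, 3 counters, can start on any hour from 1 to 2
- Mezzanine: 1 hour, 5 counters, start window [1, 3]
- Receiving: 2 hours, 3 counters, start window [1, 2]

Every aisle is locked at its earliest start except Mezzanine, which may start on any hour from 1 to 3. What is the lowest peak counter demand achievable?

6

Mezzanine@1: h1:11  h2:6  h3:0 → peak 11
Mezzanine@2: h1:6  h2:11  h3:0 → peak 11
Mezzanine@3: h1:6  h2:6  h3:5 → peak 6
Best is Mezzanine@3, peak 6.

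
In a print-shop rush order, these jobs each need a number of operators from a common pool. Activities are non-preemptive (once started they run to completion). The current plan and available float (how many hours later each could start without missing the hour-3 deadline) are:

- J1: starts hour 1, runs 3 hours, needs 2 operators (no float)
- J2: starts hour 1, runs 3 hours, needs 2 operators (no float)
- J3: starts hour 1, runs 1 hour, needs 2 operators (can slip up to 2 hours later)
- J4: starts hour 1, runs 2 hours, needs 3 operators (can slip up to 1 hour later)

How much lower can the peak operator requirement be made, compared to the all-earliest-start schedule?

2

Early-start peak: h1:9  h2:7  h3:4 ⇒ 9.
Leveled (J1@1, J2@1, J3@1, J4@2): h1:6  h2:7  h3:7 ⇒ 7.
Reduction 9 − 7 = 2.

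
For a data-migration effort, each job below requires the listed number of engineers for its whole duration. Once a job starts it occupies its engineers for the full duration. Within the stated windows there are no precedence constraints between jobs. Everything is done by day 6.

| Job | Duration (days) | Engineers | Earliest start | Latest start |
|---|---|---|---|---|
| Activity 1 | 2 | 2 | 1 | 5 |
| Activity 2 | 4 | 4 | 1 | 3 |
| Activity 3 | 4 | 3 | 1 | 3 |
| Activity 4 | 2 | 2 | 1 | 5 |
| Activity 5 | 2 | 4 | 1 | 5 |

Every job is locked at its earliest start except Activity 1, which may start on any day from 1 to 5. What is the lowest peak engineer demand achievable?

13

Activity 1@1: d1:15  d2:15  d3:7  d4:7  d5:0  d6:0 → peak 15
Activity 1@2: d1:13  d2:15  d3:9  d4:7  d5:0  d6:0 → peak 15
Activity 1@3: d1:13  d2:13  d3:9  d4:9  d5:0  d6:0 → peak 13
Activity 1@4: d1:13  d2:13  d3:7  d4:9  d5:2  d6:0 → peak 13
Activity 1@5: d1:13  d2:13  d3:7  d4:7  d5:2  d6:2 → peak 13
Best is Activity 1@3, peak 13.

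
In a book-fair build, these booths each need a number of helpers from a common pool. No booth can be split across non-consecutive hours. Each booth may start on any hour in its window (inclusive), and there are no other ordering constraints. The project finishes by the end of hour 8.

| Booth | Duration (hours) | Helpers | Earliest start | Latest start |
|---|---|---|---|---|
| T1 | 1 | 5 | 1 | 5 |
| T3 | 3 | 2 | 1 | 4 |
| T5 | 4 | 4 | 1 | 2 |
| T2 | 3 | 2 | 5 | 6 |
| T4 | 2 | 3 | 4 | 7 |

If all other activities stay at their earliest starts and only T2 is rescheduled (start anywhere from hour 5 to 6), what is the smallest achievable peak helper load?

11

T2@5: h1:11  h2:6  h3:6  h4:7  h5:5  h6:2  h7:2  h8:0 → peak 11
T2@6: h1:11  h2:6  h3:6  h4:7  h5:3  h6:2  h7:2  h8:2 → peak 11
Best is T2@5, peak 11.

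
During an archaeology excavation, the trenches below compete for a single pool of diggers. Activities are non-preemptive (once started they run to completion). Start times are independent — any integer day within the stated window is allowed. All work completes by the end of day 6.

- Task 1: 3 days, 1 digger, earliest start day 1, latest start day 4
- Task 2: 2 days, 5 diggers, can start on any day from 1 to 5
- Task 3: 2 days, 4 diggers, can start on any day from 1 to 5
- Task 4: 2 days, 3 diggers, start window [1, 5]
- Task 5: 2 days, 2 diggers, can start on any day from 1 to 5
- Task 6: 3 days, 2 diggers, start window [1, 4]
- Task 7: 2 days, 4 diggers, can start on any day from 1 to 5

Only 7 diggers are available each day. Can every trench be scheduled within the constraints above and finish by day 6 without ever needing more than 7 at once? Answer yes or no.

no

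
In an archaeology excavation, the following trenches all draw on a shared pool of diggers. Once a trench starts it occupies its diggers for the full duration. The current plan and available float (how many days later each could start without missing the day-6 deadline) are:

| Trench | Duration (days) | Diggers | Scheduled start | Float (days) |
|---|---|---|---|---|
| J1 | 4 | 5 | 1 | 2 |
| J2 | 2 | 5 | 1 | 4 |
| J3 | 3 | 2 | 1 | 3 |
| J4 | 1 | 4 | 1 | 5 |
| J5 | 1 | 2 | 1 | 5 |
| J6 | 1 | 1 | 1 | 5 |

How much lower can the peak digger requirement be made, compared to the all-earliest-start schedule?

Early-start peak: d1:19  d2:12  d3:7  d4:5  d5:0  d6:0 ⇒ 19.
Leveled (J1@1, J2@5, J3@1, J4@4, J5@1, J6@2): d1:9  d2:8  d3:7  d4:9  d5:5  d6:5 ⇒ 9.
Reduction 19 − 9 = 10.

10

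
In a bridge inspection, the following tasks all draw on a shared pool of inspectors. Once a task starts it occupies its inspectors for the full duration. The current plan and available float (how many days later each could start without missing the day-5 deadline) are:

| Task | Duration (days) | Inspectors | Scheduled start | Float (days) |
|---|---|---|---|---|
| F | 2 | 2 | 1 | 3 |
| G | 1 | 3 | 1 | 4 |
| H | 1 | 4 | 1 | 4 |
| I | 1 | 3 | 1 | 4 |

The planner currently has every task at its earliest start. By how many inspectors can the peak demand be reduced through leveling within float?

8

Early-start peak: d1:12  d2:2  d3:0  d4:0  d5:0 ⇒ 12.
Leveled (F@1, G@3, H@4, I@5): d1:2  d2:2  d3:3  d4:4  d5:3 ⇒ 4.
Reduction 12 − 4 = 8.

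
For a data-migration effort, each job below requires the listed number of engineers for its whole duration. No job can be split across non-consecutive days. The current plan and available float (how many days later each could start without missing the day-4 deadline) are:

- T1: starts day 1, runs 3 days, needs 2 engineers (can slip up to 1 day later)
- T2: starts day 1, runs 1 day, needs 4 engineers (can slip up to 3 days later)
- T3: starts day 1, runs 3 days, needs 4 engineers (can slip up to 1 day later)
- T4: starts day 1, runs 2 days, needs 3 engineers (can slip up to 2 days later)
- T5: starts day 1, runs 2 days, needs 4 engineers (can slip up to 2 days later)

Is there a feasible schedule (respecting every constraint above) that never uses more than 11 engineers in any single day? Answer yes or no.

Schedule T1@1, T2@1, T3@2, T4@1, T5@3: d1:9  d2:9  d3:10  d4:8 — peak 10 ≤ 11.

yes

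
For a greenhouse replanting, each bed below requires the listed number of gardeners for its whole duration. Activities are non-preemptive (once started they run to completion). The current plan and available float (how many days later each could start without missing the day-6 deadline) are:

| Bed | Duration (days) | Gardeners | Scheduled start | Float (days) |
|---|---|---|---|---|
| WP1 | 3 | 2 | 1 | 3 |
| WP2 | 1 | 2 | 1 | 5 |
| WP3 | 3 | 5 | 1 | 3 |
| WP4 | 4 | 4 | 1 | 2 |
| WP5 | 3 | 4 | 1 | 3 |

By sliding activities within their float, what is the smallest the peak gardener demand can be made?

Early-start (WP1@1, WP2@1, WP3@1, WP4@1, WP5@1) gives peak 17: d1:17  d2:15  d3:15  d4:4  d5:0  d6:0.
Shift WP3→4, WP4→2.
Schedule WP1@1, WP2@1, WP3@4, WP4@2, WP5@1: d1:8  d2:10  d3:10  d4:9  d5:9  d6:5 — peak 10.

10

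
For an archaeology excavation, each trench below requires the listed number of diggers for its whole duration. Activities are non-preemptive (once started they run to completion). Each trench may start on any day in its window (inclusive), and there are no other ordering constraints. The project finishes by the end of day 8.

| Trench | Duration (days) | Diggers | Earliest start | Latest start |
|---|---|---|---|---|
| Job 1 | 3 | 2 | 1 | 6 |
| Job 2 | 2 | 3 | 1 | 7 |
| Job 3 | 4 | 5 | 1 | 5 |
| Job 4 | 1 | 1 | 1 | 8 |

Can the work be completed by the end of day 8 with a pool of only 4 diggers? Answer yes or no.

no

Total digger-days = 33; over 8 days the average is 33/8 > 4, so some day must exceed 4.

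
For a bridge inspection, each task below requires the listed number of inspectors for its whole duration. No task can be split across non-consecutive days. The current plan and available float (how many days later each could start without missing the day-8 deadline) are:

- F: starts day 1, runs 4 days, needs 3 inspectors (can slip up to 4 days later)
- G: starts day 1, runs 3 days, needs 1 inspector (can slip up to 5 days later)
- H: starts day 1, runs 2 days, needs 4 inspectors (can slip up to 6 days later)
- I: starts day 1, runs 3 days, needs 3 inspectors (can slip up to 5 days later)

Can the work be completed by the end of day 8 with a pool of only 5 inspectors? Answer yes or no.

The minimum achievable peak is 6; 5 < 6, so no feasible schedule stays within the cap.

no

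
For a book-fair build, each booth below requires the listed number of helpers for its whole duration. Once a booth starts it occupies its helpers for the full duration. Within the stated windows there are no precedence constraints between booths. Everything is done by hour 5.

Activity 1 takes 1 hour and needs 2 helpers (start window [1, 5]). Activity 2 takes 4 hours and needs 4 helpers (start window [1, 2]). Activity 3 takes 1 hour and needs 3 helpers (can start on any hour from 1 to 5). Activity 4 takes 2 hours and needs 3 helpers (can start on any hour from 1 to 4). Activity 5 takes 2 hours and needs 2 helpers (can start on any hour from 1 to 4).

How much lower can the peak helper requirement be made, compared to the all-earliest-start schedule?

7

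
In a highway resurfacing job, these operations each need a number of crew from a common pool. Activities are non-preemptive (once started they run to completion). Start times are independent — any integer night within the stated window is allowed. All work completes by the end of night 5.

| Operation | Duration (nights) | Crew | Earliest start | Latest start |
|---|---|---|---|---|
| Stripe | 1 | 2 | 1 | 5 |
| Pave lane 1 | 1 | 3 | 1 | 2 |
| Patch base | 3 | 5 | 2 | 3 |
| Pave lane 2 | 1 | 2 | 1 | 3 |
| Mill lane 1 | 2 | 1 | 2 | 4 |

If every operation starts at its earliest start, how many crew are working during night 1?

7

At early start, night 1 has: Stripe, Pave lane 1, Pave lane 2.
Demand: 2 + 3 + 2 = 7.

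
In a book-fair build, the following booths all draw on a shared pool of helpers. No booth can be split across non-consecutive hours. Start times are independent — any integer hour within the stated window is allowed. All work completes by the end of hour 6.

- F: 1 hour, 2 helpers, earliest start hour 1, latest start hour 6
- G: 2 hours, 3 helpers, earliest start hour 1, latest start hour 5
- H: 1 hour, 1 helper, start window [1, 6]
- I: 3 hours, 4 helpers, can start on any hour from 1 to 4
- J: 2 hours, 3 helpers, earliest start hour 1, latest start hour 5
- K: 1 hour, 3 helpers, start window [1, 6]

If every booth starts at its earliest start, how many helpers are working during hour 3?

4

At early start, hour 3 has: I.
Demand: 4 = 4.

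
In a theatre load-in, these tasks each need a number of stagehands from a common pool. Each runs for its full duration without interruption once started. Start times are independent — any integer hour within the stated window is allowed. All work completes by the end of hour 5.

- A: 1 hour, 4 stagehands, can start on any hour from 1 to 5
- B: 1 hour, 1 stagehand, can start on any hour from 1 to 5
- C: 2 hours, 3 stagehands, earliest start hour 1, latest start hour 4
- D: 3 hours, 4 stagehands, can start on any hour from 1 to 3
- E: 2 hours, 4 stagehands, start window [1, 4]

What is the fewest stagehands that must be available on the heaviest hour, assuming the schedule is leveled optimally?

8

Early-start (A@1, B@1, C@1, D@1, E@1) gives peak 16: h1:16  h2:11  h3:4  h4:0  h5:0.
Shift D→2, E→3.
Schedule A@1, B@1, C@1, D@2, E@3: h1:8  h2:7  h3:8  h4:8  h5:0 — peak 8.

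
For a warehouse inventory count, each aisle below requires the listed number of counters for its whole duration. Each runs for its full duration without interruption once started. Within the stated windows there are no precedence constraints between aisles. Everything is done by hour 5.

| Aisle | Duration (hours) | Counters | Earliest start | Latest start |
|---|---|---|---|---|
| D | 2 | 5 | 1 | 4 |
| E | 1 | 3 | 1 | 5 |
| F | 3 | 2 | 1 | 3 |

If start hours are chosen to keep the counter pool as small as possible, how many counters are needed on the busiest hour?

5

Early-start (D@1, E@1, F@1) gives peak 10: h1:10  h2:7  h3:2  h4:0  h5:0.
Shift E→3, F→3.
Schedule D@1, E@3, F@3: h1:5  h2:5  h3:5  h4:2  h5:2 — peak 5.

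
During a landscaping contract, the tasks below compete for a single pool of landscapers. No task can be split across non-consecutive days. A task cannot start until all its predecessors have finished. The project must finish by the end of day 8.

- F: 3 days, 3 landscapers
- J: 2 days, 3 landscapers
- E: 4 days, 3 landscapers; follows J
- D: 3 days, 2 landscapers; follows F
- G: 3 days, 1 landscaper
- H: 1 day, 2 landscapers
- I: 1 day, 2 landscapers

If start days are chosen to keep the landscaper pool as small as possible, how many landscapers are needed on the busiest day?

6

Early-start (F@1, J@1, E@3, D@4, G@1, H@1, I@1) gives peak 11: d1:11  d2:7  d3:7  d4:5  d5:5  d6:5  d7:0  d8:0.
Shift G→4, H→7, I→7.
Schedule F@1, J@1, E@3, D@4, G@4, H@7, I@7: d1:6  d2:6  d3:6  d4:6  d5:6  d6:6  d7:4  d8:0 — peak 6.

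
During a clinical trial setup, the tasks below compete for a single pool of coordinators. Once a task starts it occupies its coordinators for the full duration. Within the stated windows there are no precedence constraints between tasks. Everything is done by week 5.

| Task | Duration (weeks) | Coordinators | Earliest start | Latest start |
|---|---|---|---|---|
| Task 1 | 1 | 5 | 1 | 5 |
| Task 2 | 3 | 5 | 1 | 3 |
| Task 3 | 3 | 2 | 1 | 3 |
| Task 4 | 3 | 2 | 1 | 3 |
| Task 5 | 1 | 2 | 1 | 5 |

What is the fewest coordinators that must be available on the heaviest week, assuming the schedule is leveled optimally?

9

Early-start (Task 1@1, Task 2@1, Task 3@1, Task 4@1, Task 5@1) gives peak 16: w1:16  w2:9  w3:9  w4:0  w5:0.
Shift Task 2→2, Task 5→4.
Schedule Task 1@1, Task 2@2, Task 3@1, Task 4@1, Task 5@4: w1:9  w2:9  w3:9  w4:7  w5:0 — peak 9.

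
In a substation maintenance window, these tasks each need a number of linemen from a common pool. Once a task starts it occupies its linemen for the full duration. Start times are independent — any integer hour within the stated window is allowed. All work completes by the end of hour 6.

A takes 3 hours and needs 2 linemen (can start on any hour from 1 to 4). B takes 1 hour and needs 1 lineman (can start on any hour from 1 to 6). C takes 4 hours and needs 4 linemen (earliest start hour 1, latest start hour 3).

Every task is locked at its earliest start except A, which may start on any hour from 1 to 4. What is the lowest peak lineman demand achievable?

A@1: h1:7  h2:6  h3:6  h4:4  h5:0  h6:0 → peak 7
A@2: h1:5  h2:6  h3:6  h4:6  h5:0  h6:0 → peak 6
A@3: h1:5  h2:4  h3:6  h4:6  h5:2  h6:0 → peak 6
A@4: h1:5  h2:4  h3:4  h4:6  h5:2  h6:2 → peak 6
Best is A@2, peak 6.

6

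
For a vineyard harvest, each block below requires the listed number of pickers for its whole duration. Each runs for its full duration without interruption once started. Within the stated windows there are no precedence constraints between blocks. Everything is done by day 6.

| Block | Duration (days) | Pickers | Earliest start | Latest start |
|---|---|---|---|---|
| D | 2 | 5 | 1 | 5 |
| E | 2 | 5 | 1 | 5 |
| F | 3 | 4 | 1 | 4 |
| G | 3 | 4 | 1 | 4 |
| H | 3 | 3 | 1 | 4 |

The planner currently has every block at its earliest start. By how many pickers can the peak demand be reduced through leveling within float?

Early-start peak: d1:21  d2:21  d3:11  d4:0  d5:0  d6:0 ⇒ 21.
Leveled (D@1, E@1, F@3, G@3, H@3): d1:10  d2:10  d3:11  d4:11  d5:11  d6:0 ⇒ 11.
Reduction 21 − 11 = 10.

10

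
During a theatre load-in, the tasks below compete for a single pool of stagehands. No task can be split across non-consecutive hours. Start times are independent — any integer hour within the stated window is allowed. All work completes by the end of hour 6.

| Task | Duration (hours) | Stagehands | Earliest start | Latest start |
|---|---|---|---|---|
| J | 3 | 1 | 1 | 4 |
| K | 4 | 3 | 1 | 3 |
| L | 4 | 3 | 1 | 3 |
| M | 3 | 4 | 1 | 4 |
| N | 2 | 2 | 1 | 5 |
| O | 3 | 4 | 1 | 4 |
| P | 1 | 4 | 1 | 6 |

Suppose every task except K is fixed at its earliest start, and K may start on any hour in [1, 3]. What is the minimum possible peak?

18

K@1: h1:21  h2:17  h3:15  h4:6  h5:0  h6:0 → peak 21
K@2: h1:18  h2:17  h3:15  h4:6  h5:3  h6:0 → peak 18
K@3: h1:18  h2:14  h3:15  h4:6  h5:3  h6:3 → peak 18
Best is K@2, peak 18.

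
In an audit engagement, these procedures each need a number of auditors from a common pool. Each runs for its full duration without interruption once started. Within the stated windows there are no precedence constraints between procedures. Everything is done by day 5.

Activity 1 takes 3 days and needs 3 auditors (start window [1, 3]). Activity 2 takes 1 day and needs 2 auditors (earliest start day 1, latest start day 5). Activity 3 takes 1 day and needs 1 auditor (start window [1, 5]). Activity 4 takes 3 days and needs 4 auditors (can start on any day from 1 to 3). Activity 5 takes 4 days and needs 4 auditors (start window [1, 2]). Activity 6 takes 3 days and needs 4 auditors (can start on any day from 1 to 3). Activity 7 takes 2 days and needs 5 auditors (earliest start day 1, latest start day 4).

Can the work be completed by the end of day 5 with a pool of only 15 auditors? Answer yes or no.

yes

Schedule Activity 1@1, Activity 2@1, Activity 3@1, Activity 4@1, Activity 5@1, Activity 6@2, Activity 7@4: d1:14  d2:15  d3:15  d4:13  d5:5 — peak 15 ≤ 15.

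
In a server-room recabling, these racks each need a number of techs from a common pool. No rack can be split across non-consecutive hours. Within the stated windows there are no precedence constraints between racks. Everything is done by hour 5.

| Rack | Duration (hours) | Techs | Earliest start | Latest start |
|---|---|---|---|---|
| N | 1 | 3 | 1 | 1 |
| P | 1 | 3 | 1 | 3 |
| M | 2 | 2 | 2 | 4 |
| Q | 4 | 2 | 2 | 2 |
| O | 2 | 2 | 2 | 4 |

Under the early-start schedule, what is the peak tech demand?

Early-start schedule: N@1, P@1, M@2, Q@2, O@2.
Load per hour: hour 1: 6, hour 2: 6, hour 3: 6, hour 4: 2, hour 5: 2.
Peak is 6.

6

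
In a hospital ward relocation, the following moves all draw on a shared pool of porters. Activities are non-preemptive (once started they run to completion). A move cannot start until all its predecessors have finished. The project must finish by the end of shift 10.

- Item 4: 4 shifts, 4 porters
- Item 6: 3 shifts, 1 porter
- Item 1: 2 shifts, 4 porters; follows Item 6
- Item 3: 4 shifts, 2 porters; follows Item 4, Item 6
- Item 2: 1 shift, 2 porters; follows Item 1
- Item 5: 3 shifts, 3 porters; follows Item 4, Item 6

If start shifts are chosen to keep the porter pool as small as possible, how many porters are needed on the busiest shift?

Early-start (Item 4@1, Item 6@1, Item 1@4, Item 3@5, Item 2@6, Item 5@5) gives peak 9: s1:5  s2:5  s3:5  s4:8  s5:9  s6:7  s7:5  s8:2  s9:0  s10:0.
Shift Item 1→5, Item 3→7, Item 2→7, Item 5→8.
Schedule Item 4@1, Item 6@1, Item 1@5, Item 3@7, Item 2@7, Item 5@8: s1:5  s2:5  s3:5  s4:4  s5:4  s6:4  s7:4  s8:5  s9:5  s10:5 — peak 5.
Total porter-shifts = 46 over 10 shifts ⇒ peak ≥ ⌈46/10⌉ = 5, so 5 is optimal.

5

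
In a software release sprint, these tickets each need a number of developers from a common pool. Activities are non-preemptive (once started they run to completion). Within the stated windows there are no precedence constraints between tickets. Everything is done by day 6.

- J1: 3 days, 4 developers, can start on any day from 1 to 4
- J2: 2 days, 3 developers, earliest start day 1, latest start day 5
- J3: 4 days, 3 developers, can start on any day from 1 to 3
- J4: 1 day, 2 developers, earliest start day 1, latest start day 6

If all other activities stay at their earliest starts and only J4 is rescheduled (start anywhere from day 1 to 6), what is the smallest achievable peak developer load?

10

J4@1: d1:12  d2:10  d3:7  d4:3  d5:0  d6:0 → peak 12
J4@2: d1:10  d2:12  d3:7  d4:3  d5:0  d6:0 → peak 12
J4@3: d1:10  d2:10  d3:9  d4:3  d5:0  d6:0 → peak 10
J4@4: d1:10  d2:10  d3:7  d4:5  d5:0  d6:0 → peak 10
J4@5: d1:10  d2:10  d3:7  d4:3  d5:2  d6:0 → peak 10
J4@6: d1:10  d2:10  d3:7  d4:3  d5:0  d6:2 → peak 10
Best is J4@3, peak 10.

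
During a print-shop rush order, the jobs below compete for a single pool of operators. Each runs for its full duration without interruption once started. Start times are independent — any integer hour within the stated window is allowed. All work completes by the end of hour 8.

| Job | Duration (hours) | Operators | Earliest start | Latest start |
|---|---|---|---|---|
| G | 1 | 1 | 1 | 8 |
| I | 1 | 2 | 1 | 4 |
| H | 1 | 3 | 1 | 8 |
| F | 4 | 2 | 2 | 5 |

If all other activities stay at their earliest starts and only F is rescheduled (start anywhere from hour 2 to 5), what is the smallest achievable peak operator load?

6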